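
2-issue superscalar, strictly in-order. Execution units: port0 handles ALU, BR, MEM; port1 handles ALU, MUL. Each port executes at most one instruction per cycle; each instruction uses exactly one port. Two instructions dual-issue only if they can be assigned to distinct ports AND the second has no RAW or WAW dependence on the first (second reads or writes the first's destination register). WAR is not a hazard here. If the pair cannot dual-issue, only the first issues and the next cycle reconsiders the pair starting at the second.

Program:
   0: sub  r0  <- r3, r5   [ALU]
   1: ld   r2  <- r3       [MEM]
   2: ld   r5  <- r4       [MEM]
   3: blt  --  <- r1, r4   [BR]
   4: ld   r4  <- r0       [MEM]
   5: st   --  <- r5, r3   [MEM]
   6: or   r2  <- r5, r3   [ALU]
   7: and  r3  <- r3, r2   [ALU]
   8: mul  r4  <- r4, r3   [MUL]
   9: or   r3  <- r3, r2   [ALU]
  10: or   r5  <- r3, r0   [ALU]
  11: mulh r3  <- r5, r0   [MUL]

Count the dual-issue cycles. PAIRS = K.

PAIRS = 3

  cy0 -> i0/i1 (sub.ALU ld.MEM) dual
  cy1 -> i2 (ld.MEM) no-port MEM/BR
  cy2 -> i3 (blt.BR) no-port BR/MEM
  cy3 -> i4 (ld.MEM) no-port MEM/MEM
  cy4 -> i5/i6 (st.MEM or.ALU) dual
  cy5 -> i7 (and.ALU) RAW r3
  cy6 -> i8/i9 (mul.MUL or.ALU) dual
  cy7 -> i10 (or.ALU) RAW r5
  cy8 -> i11 (mulh.MUL) tail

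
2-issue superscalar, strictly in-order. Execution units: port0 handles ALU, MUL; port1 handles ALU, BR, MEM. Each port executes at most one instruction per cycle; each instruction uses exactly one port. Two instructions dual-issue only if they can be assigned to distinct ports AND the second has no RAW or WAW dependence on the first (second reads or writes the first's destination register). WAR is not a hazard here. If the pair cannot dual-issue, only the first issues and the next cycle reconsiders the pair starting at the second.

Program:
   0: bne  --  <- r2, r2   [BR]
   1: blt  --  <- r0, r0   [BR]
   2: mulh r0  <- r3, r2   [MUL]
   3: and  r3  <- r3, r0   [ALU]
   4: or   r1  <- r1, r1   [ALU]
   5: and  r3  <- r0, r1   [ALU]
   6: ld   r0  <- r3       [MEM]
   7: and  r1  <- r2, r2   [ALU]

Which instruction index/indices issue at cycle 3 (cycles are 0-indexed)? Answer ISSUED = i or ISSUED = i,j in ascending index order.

ISSUED = 5

#0 head=0: bne i0 no-port BR/BR
#1 head=1: blt+mulh i1/i2 2-wide
#2 head=3: and+or i3/i4 2-wide
#3 head=5: and i5 RAW r3
#4 head=6: ld+and i6/i7 2-wide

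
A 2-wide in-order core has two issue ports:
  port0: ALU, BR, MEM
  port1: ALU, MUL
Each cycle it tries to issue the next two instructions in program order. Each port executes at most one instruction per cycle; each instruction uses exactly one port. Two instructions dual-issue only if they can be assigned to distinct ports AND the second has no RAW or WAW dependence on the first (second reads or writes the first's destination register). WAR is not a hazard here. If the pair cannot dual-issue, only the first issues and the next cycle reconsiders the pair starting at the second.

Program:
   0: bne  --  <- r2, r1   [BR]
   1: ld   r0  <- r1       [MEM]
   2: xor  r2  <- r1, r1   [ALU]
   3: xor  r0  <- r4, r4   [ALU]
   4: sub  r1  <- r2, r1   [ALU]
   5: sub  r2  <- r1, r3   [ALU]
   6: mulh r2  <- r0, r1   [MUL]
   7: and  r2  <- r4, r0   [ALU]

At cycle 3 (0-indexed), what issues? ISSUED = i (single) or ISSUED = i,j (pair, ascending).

  cy0 -> i0 (bne) no-port BR/MEM
  cy1 -> i1/i2 (ld/xor) pair
  cy2 -> i3/i4 (xor/sub) pair
  cy3 -> i5 (sub) WAW r2
  cy4 -> i6 (mulh) WAW r2
  cy5 -> i7 (and) tail

ISSUED = 5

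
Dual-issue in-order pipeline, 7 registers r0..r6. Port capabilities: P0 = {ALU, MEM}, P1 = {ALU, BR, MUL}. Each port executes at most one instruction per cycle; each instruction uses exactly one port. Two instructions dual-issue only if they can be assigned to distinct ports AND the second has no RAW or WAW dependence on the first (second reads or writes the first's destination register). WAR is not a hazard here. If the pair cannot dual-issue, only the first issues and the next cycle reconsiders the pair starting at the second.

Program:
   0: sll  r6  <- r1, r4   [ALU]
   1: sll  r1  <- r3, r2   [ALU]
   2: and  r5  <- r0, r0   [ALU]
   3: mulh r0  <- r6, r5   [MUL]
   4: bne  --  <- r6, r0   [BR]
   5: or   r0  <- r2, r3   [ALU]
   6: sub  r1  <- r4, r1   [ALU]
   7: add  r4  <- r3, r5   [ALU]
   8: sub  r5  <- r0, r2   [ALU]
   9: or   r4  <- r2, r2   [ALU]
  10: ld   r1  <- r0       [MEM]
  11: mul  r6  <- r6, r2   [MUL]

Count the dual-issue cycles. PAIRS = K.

PAIRS = 5

#0 head=0: sll sll i0&i1 2-wide
#1 head=2: and i2 RAW r5
#2 head=3: mulh i3 no-port MUL/BR
#3 head=4: bne or i4&i5 2-wide
#4 head=6: sub add i6&i7 2-wide
#5 head=8: sub or i8&i9 2-wide
#6 head=10: ld mul i10&i11 2-wide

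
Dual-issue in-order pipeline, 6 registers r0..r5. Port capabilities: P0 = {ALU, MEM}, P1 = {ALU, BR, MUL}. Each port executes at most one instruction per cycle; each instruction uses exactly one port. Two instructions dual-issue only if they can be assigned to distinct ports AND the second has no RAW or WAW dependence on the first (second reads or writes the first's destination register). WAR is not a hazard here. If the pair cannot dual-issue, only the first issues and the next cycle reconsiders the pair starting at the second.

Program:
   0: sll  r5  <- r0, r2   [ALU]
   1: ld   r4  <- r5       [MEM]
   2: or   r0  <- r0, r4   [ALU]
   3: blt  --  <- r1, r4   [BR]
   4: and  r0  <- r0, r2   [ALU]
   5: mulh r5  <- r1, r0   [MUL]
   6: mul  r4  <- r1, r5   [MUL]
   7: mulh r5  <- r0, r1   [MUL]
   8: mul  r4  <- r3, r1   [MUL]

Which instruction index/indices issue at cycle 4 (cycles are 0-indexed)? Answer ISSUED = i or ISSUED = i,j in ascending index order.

ISSUED = 5

#0 head=0: sll i0 RAW r5
#1 head=1: ld i1 RAW r4
#2 head=2: or/blt i2/i3 pair
#3 head=4: and i4 RAW r0
#4 head=5: mulh i5 no-port MUL/MUL
#5 head=6: mul i6 no-port MUL/MUL
#6 head=7: mulh i7 no-port MUL/MUL
#7 head=8: mul i8 tail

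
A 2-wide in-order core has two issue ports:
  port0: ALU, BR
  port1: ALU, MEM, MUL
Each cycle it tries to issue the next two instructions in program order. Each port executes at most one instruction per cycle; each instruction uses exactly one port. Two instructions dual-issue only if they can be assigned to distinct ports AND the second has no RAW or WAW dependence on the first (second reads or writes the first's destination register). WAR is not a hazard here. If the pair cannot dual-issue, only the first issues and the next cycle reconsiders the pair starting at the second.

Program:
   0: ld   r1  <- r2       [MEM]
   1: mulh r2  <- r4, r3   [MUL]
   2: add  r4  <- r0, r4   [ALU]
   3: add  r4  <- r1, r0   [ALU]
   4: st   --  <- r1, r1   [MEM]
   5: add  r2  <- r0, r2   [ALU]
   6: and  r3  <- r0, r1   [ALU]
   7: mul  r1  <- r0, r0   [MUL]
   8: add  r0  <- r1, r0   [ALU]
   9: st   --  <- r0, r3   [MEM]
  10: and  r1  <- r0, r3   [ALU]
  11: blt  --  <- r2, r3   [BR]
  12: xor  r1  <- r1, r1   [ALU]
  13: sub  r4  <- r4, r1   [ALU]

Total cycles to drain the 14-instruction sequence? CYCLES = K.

c0: i0 ld  no-port MEM/MUL
c1: i1+i2 mulh;add  pair
c2: i3+i4 add;st  pair
c3: i5+i6 add;and  pair
c4: i7 mul  RAW r1
c5: i8 add  RAW r0
c6: i9+i10 st;and  pair
c7: i11+i12 blt;xor  pair
c8: i13 sub  tail

CYCLES = 9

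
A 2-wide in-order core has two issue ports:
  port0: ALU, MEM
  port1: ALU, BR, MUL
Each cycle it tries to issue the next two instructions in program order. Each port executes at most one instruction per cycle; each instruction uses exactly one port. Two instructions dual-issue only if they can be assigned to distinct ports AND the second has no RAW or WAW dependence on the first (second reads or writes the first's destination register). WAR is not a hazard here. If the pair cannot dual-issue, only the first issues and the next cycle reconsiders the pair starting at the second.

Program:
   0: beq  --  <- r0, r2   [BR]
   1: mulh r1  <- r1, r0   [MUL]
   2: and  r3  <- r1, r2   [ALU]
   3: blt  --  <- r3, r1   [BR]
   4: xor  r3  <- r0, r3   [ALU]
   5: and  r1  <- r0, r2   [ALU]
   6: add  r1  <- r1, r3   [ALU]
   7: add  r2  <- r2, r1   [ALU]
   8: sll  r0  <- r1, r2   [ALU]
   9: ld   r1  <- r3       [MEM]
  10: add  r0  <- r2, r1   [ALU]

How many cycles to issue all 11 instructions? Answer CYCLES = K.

c0: i0 beq  no-port BR/MUL
c1: i1 mulh  RAW r1
c2: i2 and  RAW r3
c3: i3&i4 blt;xor  2-wide
c4: i5 and  RAW+WAW r1
c5: i6 add  RAW r1
c6: i7 add  RAW r2
c7: i8&i9 sll;ld  2-wide
c8: i10 add  tail

CYCLES = 9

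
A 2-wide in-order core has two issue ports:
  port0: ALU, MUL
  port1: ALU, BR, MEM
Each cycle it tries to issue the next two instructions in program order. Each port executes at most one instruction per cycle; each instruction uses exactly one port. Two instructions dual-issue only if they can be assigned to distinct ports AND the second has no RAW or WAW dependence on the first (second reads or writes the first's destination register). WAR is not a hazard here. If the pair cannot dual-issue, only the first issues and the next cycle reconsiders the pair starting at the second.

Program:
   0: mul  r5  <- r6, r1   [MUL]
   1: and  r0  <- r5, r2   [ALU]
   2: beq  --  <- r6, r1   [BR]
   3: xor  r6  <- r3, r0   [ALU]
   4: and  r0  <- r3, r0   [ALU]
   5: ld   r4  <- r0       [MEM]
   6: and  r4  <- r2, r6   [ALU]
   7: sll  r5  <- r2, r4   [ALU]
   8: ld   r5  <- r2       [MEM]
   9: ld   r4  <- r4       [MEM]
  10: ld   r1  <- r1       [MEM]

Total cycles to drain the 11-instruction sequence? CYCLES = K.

CYCLES = 9

#0 head=0: mul i0 RAW r5
#1 head=1: and+beq i1&i2 dual
#2 head=3: xor+and i3&i4 dual
#3 head=5: ld i5 WAW r4
#4 head=6: and i6 RAW r4
#5 head=7: sll i7 WAW r5
#6 head=8: ld i8 no-port MEM/MEM
#7 head=9: ld i9 no-port MEM/MEM
#8 head=10: ld i10 tail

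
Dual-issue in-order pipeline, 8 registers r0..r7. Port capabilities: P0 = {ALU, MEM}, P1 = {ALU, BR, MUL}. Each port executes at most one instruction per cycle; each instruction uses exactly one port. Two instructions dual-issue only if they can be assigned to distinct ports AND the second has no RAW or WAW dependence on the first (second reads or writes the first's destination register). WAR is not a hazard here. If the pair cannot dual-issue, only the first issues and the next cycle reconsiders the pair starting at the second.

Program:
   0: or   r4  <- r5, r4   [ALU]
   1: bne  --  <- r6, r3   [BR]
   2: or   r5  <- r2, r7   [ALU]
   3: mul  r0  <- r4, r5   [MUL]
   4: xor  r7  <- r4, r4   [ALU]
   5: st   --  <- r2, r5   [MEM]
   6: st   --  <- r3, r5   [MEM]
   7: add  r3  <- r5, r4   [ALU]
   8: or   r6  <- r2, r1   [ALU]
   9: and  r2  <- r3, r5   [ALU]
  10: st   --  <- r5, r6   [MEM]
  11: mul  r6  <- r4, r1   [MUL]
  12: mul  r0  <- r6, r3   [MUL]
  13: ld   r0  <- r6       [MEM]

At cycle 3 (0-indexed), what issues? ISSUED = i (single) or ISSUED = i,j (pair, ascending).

  cy0 -> i0+i1 (or+bne) 2-wide
  cy1 -> i2 (or) RAW r5
  cy2 -> i3+i4 (mul+xor) 2-wide
  cy3 -> i5 (st) no-port MEM/MEM
  cy4 -> i6+i7 (st+add) 2-wide
  cy5 -> i8+i9 (or+and) 2-wide
  cy6 -> i10+i11 (st+mul) 2-wide
  cy7 -> i12 (mul) WAW r0
  cy8 -> i13 (ld) tail

ISSUED = 5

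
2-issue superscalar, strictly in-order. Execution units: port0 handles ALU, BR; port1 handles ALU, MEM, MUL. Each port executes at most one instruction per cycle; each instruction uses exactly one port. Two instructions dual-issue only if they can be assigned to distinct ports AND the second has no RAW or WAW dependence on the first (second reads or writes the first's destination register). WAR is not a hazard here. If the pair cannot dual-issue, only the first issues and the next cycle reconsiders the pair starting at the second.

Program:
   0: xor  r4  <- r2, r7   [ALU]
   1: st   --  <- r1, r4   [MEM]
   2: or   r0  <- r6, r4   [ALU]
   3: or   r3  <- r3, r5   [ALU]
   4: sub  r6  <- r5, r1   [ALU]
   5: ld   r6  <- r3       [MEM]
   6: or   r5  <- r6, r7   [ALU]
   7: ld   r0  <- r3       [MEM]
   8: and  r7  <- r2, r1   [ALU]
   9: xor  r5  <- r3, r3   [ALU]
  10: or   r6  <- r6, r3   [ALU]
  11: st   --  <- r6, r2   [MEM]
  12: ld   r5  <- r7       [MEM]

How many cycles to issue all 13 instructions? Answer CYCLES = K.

CYCLES = 9

0. xor @i0  | RAW r4
1. st;or @i1&i2  | pair
2. or;sub @i3&i4  | pair
3. ld @i5  | RAW r6
4. or;ld @i6&i7  | pair
5. and;xor @i8&i9  | pair
6. or @i10  | RAW r6
7. st @i11  | no-port MEM/MEM
8. ld @i12  | tail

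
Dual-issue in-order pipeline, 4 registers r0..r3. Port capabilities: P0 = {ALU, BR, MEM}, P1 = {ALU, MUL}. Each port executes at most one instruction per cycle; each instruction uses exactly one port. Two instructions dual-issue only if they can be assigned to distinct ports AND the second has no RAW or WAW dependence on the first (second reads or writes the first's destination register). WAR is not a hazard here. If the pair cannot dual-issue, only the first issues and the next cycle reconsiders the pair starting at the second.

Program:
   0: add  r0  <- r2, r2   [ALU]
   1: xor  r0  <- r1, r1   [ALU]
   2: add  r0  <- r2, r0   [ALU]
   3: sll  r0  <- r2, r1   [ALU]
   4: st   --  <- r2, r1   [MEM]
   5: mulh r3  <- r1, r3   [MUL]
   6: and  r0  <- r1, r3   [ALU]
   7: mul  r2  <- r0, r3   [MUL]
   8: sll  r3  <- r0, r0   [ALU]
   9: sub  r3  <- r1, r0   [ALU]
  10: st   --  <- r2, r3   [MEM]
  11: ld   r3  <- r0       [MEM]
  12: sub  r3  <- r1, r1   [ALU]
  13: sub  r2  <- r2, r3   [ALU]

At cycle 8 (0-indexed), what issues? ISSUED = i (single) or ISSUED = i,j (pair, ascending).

ISSUED = 10

[0] i0  add.ALU  -- WAW r0
[1] i1  xor.ALU  -- RAW+WAW r0
[2] i2  add.ALU  -- WAW r0
[3] i3&i4  sll.ALU st.MEM  -- pair
[4] i5  mulh.MUL  -- RAW r3
[5] i6  and.ALU  -- RAW r0
[6] i7&i8  mul.MUL sll.ALU  -- pair
[7] i9  sub.ALU  -- RAW r3
[8] i10  st.MEM  -- no-port MEM/MEM
[9] i11  ld.MEM  -- WAW r3
[10] i12  sub.ALU  -- RAW r3
[11] i13  sub.ALU  -- tail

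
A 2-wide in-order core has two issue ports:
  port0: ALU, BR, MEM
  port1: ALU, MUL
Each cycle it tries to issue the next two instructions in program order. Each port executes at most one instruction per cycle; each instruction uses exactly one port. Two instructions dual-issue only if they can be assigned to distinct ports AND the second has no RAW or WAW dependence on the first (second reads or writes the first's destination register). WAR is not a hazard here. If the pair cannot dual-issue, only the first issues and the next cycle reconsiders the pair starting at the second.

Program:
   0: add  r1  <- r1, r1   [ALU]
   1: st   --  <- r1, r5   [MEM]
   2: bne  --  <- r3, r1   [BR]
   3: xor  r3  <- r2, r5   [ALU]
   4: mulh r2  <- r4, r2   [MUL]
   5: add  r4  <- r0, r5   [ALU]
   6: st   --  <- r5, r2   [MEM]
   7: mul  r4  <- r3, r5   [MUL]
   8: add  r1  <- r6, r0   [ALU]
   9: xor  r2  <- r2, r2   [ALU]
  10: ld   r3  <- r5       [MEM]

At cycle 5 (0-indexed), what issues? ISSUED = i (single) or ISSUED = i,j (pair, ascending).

ISSUED = 8,9

  cy0 -> i0 (add.ALU) RAW r1
  cy1 -> i1 (st.MEM) no-port MEM/BR
  cy2 -> i2/i3 (bne.BR;xor.ALU) 2-wide
  cy3 -> i4/i5 (mulh.MUL;add.ALU) 2-wide
  cy4 -> i6/i7 (st.MEM;mul.MUL) 2-wide
  cy5 -> i8/i9 (add.ALU;xor.ALU) 2-wide
  cy6 -> i10 (ld.MEM) tail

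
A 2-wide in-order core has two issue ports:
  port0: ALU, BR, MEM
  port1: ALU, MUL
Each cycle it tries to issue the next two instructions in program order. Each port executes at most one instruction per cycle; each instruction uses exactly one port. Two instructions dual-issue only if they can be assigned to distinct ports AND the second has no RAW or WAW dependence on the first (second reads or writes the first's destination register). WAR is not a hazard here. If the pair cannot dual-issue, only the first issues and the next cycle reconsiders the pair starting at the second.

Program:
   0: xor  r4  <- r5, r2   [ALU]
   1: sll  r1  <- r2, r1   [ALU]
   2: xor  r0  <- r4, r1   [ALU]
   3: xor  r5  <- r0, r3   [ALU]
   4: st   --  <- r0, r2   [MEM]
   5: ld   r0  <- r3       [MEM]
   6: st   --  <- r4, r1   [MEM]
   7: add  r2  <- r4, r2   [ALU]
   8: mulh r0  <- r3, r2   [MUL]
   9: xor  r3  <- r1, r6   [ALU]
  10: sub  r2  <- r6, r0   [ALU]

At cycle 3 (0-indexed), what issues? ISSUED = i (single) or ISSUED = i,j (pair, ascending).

ISSUED = 5

0. xor.ALU+sll.ALU @i0,i1  | dual
1. xor.ALU @i2  | RAW r0
2. xor.ALU+st.MEM @i3,i4  | dual
3. ld.MEM @i5  | no-port MEM/MEM
4. st.MEM+add.ALU @i6,i7  | dual
5. mulh.MUL+xor.ALU @i8,i9  | dual
6. sub.ALU @i10  | tail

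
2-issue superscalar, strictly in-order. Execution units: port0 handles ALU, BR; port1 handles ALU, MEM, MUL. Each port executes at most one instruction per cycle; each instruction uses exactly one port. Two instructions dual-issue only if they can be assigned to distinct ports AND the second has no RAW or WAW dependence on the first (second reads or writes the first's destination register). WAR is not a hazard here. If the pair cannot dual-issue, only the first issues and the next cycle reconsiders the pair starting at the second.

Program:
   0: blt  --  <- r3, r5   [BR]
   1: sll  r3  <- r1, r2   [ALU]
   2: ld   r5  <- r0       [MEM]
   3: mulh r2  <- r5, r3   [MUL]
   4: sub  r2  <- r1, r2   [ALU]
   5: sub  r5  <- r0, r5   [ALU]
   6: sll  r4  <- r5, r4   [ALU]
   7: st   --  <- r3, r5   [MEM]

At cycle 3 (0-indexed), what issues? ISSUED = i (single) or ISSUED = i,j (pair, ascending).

0. blt.BR/sll.ALU @i0,i1  | dual
1. ld.MEM @i2  | no-port MEM/MUL
2. mulh.MUL @i3  | RAW+WAW r2
3. sub.ALU/sub.ALU @i4,i5  | dual
4. sll.ALU/st.MEM @i6,i7  | dual

ISSUED = 4,5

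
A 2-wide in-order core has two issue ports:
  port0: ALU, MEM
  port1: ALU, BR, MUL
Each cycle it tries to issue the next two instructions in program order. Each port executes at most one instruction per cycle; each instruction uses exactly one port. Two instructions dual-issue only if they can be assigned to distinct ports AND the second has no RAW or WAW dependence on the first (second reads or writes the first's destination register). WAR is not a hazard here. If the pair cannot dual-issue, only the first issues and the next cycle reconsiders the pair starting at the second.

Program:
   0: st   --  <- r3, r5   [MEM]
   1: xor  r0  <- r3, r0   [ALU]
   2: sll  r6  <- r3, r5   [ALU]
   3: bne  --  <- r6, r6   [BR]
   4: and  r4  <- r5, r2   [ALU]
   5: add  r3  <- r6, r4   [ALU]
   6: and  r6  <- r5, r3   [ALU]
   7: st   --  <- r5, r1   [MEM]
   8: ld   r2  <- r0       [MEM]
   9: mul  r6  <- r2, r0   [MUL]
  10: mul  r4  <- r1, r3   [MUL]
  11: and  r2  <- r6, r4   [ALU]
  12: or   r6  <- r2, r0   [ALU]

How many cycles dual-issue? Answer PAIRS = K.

PAIRS = 3

[0] i0&i1  st xor  -- pair
[1] i2  sll  -- RAW r6
[2] i3&i4  bne and  -- pair
[3] i5  add  -- RAW r3
[4] i6&i7  and st  -- pair
[5] i8  ld  -- RAW r2
[6] i9  mul  -- no-port MUL/MUL
[7] i10  mul  -- RAW r4
[8] i11  and  -- RAW r2
[9] i12  or  -- tail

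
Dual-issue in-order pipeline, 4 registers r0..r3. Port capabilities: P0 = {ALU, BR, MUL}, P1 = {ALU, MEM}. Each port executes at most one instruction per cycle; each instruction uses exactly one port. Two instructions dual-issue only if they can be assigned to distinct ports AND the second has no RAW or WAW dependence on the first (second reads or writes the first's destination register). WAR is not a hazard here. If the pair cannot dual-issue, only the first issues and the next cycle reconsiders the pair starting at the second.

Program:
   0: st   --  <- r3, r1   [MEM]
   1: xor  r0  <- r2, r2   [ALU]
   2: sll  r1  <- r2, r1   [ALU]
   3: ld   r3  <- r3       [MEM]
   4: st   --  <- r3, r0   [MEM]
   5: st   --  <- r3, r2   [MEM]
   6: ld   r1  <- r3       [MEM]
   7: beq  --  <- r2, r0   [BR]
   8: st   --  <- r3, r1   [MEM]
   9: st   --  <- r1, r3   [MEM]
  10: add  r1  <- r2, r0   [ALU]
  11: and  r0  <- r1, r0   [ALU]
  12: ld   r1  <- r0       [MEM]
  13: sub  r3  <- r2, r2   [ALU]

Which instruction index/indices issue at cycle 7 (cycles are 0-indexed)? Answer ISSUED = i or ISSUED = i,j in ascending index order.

#0 head=0: st;xor i0/i1 pair
#1 head=2: sll;ld i2/i3 pair
#2 head=4: st i4 no-port MEM/MEM
#3 head=5: st i5 no-port MEM/MEM
#4 head=6: ld;beq i6/i7 pair
#5 head=8: st i8 no-port MEM/MEM
#6 head=9: st;add i9/i10 pair
#7 head=11: and i11 RAW r0
#8 head=12: ld;sub i12/i13 pair

ISSUED = 11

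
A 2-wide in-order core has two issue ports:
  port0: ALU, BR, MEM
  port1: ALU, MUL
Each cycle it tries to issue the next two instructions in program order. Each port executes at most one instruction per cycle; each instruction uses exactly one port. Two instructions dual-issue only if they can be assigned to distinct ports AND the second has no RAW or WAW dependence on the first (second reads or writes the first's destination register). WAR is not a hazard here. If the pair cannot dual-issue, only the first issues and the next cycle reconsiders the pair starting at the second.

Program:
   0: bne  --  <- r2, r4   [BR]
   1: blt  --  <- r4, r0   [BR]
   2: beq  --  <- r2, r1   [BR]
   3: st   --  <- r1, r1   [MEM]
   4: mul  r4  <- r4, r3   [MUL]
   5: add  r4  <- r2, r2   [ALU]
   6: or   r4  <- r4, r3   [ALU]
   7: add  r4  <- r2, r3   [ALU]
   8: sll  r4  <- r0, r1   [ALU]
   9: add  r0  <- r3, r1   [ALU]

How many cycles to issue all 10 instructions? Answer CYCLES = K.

t=0 i0:bne ; no-port BR/BR
t=1 i1:blt ; no-port BR/BR
t=2 i2:beq ; no-port BR/MEM
t=3 i3+i4:st;mul ; pair
t=4 i5:add ; RAW+WAW r4
t=5 i6:or ; WAW r4
t=6 i7:add ; WAW r4
t=7 i8+i9:sll;add ; pair

CYCLES = 8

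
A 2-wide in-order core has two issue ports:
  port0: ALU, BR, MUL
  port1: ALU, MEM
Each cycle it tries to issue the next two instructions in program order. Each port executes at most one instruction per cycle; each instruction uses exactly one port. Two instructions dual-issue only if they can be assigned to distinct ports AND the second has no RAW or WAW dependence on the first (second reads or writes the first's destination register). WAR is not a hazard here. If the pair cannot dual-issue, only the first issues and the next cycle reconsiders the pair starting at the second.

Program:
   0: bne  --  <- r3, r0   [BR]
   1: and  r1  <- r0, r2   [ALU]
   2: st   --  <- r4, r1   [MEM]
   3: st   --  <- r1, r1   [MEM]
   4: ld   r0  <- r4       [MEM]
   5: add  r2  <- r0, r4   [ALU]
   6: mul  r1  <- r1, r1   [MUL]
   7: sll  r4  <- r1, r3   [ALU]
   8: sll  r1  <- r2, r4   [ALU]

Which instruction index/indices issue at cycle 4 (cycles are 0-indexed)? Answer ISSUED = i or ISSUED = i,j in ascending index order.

c0: i0/i1 bne+and  dual
c1: i2 st  no-port MEM/MEM
c2: i3 st  no-port MEM/MEM
c3: i4 ld  RAW r0
c4: i5/i6 add+mul  dual
c5: i7 sll  RAW r4
c6: i8 sll  tail

ISSUED = 5,6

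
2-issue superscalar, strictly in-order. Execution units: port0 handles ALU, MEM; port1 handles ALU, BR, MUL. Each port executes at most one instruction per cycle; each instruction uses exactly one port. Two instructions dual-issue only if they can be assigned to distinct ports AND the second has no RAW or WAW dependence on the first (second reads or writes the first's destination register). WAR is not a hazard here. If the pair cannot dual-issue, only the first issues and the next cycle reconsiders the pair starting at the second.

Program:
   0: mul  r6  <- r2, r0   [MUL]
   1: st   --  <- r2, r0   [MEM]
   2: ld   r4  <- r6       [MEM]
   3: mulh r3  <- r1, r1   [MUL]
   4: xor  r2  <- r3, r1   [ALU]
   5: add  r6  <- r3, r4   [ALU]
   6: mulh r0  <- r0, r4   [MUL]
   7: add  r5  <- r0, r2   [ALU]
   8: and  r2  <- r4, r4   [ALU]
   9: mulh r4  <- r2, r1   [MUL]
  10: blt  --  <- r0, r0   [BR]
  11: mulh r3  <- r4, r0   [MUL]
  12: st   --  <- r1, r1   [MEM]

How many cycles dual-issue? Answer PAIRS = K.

  cy0 -> i0&i1 (mul/st) dual
  cy1 -> i2&i3 (ld/mulh) dual
  cy2 -> i4&i5 (xor/add) dual
  cy3 -> i6 (mulh) RAW r0
  cy4 -> i7&i8 (add/and) dual
  cy5 -> i9 (mulh) no-port MUL/BR
  cy6 -> i10 (blt) no-port BR/MUL
  cy7 -> i11&i12 (mulh/st) dual

PAIRS = 5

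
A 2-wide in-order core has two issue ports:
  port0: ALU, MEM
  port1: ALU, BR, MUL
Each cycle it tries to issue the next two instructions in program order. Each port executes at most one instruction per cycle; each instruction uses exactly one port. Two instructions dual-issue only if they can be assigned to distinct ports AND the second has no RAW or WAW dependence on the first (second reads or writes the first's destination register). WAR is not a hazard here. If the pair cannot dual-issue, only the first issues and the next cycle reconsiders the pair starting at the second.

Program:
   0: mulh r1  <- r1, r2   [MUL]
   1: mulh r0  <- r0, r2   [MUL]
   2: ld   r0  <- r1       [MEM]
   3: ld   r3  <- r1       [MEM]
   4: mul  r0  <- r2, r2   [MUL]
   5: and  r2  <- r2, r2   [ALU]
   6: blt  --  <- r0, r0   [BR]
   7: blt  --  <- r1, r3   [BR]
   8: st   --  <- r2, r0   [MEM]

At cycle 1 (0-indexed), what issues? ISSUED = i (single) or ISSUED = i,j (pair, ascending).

0. mulh @i0  | no-port MUL/MUL
1. mulh @i1  | WAW r0
2. ld @i2  | no-port MEM/MEM
3. ld mul @i3,i4  | dual
4. and blt @i5,i6  | dual
5. blt st @i7,i8  | dual

ISSUED = 1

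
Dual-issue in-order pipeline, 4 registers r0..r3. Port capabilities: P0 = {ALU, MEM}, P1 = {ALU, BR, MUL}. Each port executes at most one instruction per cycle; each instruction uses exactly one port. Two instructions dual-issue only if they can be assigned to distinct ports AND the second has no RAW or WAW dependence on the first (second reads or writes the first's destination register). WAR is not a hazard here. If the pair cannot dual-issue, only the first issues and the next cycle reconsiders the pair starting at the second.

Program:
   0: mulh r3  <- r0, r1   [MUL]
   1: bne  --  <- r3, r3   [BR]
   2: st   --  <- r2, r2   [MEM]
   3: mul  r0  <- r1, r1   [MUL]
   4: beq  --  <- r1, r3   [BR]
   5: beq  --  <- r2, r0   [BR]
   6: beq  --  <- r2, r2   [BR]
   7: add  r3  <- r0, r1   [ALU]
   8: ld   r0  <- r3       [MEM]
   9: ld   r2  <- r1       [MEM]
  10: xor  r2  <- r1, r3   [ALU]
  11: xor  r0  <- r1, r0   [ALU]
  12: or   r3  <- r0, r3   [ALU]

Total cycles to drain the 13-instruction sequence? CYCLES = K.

[0] i0  mulh.MUL  -- no-port MUL/BR
[1] i1/i2  bne.BR/st.MEM  -- dual
[2] i3  mul.MUL  -- no-port MUL/BR
[3] i4  beq.BR  -- no-port BR/BR
[4] i5  beq.BR  -- no-port BR/BR
[5] i6/i7  beq.BR/add.ALU  -- dual
[6] i8  ld.MEM  -- no-port MEM/MEM
[7] i9  ld.MEM  -- WAW r2
[8] i10/i11  xor.ALU/xor.ALU  -- dual
[9] i12  or.ALU  -- tail

CYCLES = 10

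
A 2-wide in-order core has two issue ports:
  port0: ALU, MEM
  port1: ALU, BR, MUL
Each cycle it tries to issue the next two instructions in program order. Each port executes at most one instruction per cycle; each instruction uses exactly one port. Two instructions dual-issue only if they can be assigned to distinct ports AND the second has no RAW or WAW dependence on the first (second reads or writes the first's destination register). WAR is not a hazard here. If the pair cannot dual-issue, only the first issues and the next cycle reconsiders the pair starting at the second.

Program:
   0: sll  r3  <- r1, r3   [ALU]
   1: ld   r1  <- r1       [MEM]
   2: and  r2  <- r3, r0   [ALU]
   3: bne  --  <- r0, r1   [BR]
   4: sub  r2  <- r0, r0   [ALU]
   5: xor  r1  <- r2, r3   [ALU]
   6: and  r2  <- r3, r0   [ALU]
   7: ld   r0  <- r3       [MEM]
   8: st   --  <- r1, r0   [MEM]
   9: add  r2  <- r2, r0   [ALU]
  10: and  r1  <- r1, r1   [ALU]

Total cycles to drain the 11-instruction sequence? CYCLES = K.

#0 head=0: sll;ld i0/i1 pair
#1 head=2: and;bne i2/i3 pair
#2 head=4: sub i4 RAW r2
#3 head=5: xor;and i5/i6 pair
#4 head=7: ld i7 no-port MEM/MEM
#5 head=8: st;add i8/i9 pair
#6 head=10: and i10 tail

CYCLES = 7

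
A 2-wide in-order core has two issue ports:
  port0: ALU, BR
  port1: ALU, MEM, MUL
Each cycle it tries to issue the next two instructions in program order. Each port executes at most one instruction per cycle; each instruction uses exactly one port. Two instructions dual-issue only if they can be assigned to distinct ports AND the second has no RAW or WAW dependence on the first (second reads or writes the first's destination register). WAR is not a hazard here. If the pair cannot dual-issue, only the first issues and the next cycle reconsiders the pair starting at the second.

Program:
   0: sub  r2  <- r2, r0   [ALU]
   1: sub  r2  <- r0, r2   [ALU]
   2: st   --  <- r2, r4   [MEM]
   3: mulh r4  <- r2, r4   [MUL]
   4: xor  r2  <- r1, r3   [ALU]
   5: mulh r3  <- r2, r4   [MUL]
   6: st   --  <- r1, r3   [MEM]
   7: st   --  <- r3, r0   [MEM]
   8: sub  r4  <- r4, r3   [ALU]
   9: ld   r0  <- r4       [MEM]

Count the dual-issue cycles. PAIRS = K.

PAIRS = 2

0. sub.ALU @i0  | RAW+WAW r2
1. sub.ALU @i1  | RAW r2
2. st.MEM @i2  | no-port MEM/MUL
3. mulh.MUL xor.ALU @i3+i4  | 2-wide
4. mulh.MUL @i5  | no-port MUL/MEM
5. st.MEM @i6  | no-port MEM/MEM
6. st.MEM sub.ALU @i7+i8  | 2-wide
7. ld.MEM @i9  | tail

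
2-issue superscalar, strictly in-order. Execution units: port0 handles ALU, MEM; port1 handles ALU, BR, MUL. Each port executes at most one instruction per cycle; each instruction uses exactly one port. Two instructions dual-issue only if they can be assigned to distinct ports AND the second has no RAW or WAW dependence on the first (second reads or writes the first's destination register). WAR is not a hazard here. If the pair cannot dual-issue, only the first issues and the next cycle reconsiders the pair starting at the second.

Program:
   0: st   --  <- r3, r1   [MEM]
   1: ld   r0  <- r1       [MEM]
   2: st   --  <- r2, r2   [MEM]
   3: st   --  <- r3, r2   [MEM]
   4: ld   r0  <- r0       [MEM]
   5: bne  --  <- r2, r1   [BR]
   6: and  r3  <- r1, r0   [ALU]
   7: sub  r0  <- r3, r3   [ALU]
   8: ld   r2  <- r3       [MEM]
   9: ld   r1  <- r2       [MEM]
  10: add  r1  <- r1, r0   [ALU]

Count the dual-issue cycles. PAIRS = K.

PAIRS = 2

#0 head=0: st.MEM i0 no-port MEM/MEM
#1 head=1: ld.MEM i1 no-port MEM/MEM
#2 head=2: st.MEM i2 no-port MEM/MEM
#3 head=3: st.MEM i3 no-port MEM/MEM
#4 head=4: ld.MEM+bne.BR i4/i5 pair
#5 head=6: and.ALU i6 RAW r3
#6 head=7: sub.ALU+ld.MEM i7/i8 pair
#7 head=9: ld.MEM i9 RAW+WAW r1
#8 head=10: add.ALU i10 tail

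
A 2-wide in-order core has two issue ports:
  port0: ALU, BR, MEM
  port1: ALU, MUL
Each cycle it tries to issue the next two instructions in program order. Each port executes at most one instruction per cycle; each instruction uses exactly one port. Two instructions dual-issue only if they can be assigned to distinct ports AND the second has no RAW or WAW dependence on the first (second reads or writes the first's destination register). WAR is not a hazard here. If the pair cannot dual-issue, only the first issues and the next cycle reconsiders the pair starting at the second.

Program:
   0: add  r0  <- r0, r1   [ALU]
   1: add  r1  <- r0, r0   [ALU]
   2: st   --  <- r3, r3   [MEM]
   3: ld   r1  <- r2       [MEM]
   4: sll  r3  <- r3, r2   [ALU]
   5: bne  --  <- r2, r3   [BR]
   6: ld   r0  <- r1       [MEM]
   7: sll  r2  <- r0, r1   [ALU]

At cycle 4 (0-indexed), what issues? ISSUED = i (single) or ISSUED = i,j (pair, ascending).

ISSUED = 6

[0] i0  add  -- RAW r0
[1] i1,i2  add/st  -- dual
[2] i3,i4  ld/sll  -- dual
[3] i5  bne  -- no-port BR/MEM
[4] i6  ld  -- RAW r0
[5] i7  sll  -- tail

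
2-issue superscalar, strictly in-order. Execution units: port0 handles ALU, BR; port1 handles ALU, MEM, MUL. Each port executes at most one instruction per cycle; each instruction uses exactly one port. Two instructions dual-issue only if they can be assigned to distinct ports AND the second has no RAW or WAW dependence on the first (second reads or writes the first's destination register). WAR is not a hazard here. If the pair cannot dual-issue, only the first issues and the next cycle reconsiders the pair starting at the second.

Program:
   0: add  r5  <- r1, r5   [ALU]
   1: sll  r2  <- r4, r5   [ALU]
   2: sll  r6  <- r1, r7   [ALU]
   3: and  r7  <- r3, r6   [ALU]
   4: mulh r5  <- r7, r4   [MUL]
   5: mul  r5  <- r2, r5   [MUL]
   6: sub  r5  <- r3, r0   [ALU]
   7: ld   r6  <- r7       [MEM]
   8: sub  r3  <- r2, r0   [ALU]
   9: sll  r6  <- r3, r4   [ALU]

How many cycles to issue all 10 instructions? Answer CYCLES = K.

CYCLES = 8

[0] i0  add.ALU  -- RAW r5
[1] i1,i2  sll.ALU+sll.ALU  -- 2-wide
[2] i3  and.ALU  -- RAW r7
[3] i4  mulh.MUL  -- no-port MUL/MUL
[4] i5  mul.MUL  -- WAW r5
[5] i6,i7  sub.ALU+ld.MEM  -- 2-wide
[6] i8  sub.ALU  -- RAW r3
[7] i9  sll.ALU  -- tail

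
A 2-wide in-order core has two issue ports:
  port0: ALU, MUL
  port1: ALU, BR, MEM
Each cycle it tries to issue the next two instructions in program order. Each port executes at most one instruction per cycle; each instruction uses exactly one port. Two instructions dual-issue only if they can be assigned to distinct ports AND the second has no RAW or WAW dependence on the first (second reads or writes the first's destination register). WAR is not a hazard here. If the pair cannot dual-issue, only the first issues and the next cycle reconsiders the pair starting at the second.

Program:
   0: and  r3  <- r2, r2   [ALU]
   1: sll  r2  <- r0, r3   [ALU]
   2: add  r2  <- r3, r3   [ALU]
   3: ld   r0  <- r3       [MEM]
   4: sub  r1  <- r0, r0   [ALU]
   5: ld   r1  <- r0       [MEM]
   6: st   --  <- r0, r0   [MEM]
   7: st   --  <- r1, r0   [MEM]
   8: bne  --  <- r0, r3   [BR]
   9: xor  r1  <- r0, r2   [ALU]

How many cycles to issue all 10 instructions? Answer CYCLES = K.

CYCLES = 8

t=0 i0:and ; RAW r3
t=1 i1:sll ; WAW r2
t=2 i2,i3:add;ld ; pair
t=3 i4:sub ; WAW r1
t=4 i5:ld ; no-port MEM/MEM
t=5 i6:st ; no-port MEM/MEM
t=6 i7:st ; no-port MEM/BR
t=7 i8,i9:bne;xor ; pair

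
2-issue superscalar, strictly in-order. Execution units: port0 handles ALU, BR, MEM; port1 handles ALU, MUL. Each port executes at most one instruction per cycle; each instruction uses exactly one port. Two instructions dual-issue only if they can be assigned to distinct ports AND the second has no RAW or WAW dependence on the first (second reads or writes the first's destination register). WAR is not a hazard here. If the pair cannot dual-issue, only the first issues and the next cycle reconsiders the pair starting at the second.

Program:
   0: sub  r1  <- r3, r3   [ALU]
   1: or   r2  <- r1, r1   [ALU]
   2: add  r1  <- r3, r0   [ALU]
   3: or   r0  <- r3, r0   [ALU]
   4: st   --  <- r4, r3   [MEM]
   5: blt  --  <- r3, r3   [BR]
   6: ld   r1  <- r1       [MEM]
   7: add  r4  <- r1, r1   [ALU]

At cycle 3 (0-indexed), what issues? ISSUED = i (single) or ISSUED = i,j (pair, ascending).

  cy0 -> i0 (sub) RAW r1
  cy1 -> i1&i2 (or add) 2-wide
  cy2 -> i3&i4 (or st) 2-wide
  cy3 -> i5 (blt) no-port BR/MEM
  cy4 -> i6 (ld) RAW r1
  cy5 -> i7 (add) tail

ISSUED = 5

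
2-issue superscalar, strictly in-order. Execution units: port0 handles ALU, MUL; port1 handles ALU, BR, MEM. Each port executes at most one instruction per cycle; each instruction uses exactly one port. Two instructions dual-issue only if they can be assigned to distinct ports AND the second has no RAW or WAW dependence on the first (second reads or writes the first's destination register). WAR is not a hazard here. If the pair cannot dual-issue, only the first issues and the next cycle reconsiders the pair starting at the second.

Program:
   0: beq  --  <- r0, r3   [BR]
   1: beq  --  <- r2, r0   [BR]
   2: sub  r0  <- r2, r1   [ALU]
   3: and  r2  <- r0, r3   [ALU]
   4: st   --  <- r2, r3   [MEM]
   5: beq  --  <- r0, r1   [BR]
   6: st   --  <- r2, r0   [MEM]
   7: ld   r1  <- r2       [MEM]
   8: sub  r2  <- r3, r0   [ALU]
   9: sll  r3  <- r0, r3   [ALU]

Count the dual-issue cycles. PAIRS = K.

#0 head=0: beq.BR i0 no-port BR/BR
#1 head=1: beq.BR+sub.ALU i1+i2 2-wide
#2 head=3: and.ALU i3 RAW r2
#3 head=4: st.MEM i4 no-port MEM/BR
#4 head=5: beq.BR i5 no-port BR/MEM
#5 head=6: st.MEM i6 no-port MEM/MEM
#6 head=7: ld.MEM+sub.ALU i7+i8 2-wide
#7 head=9: sll.ALU i9 tail

PAIRS = 2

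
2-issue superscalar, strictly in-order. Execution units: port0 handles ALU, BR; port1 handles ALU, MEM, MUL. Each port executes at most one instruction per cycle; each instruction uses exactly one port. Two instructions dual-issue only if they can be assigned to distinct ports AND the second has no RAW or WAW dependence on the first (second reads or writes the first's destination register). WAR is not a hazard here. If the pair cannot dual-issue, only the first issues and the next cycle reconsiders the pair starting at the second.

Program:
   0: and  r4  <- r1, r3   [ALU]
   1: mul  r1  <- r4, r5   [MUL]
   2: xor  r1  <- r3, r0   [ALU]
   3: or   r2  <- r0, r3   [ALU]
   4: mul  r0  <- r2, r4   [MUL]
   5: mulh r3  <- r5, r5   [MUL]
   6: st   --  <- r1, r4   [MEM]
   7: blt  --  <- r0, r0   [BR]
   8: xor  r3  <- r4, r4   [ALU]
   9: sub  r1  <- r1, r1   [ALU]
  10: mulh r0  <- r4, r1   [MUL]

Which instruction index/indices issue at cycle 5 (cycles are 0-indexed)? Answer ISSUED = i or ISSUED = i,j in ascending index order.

0. and.ALU @i0  | RAW r4
1. mul.MUL @i1  | WAW r1
2. xor.ALU/or.ALU @i2/i3  | 2-wide
3. mul.MUL @i4  | no-port MUL/MUL
4. mulh.MUL @i5  | no-port MUL/MEM
5. st.MEM/blt.BR @i6/i7  | 2-wide
6. xor.ALU/sub.ALU @i8/i9  | 2-wide
7. mulh.MUL @i10  | tail

ISSUED = 6,7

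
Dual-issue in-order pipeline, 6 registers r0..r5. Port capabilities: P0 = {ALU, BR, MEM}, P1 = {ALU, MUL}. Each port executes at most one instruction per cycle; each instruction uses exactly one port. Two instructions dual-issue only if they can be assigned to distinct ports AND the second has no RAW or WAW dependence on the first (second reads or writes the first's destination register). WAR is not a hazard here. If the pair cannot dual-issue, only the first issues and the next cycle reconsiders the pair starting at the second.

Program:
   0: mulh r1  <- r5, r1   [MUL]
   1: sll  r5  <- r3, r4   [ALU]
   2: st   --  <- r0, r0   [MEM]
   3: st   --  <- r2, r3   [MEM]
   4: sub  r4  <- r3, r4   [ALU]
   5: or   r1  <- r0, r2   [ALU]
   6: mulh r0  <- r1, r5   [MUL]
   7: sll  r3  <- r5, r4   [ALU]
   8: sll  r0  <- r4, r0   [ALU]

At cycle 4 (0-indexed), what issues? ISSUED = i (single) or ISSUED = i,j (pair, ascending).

0. mulh.MUL;sll.ALU @i0/i1  | pair
1. st.MEM @i2  | no-port MEM/MEM
2. st.MEM;sub.ALU @i3/i4  | pair
3. or.ALU @i5  | RAW r1
4. mulh.MUL;sll.ALU @i6/i7  | pair
5. sll.ALU @i8  | tail

ISSUED = 6,7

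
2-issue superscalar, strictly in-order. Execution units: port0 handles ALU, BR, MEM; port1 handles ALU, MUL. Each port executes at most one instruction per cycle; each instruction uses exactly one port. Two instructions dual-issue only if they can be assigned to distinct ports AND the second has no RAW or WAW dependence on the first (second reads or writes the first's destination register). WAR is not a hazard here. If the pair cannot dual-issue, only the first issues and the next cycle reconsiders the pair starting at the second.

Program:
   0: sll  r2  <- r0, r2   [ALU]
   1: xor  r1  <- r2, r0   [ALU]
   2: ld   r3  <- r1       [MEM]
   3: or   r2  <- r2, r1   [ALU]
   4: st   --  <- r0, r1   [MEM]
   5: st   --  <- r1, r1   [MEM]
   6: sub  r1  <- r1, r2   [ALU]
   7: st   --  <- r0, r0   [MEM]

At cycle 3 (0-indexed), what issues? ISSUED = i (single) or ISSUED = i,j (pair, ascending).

ISSUED = 4

  cy0 -> i0 (sll) RAW r2
  cy1 -> i1 (xor) RAW r1
  cy2 -> i2+i3 (ld+or) pair
  cy3 -> i4 (st) no-port MEM/MEM
  cy4 -> i5+i6 (st+sub) pair
  cy5 -> i7 (st) tail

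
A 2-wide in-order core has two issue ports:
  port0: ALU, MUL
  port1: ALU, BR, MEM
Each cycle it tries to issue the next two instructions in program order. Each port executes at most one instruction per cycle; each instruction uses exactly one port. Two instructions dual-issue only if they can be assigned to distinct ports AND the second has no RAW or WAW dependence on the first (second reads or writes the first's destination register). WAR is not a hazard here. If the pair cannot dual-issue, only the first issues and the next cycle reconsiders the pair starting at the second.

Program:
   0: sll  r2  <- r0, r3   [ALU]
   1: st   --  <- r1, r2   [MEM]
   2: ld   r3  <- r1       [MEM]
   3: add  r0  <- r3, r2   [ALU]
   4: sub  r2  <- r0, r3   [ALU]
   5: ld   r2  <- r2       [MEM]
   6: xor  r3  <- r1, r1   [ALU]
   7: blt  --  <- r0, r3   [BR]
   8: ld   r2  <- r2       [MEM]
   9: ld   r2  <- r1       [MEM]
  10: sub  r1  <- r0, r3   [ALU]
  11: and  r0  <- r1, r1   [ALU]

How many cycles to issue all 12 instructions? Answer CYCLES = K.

c0: i0 sll  RAW r2
c1: i1 st  no-port MEM/MEM
c2: i2 ld  RAW r3
c3: i3 add  RAW r0
c4: i4 sub  RAW+WAW r2
c5: i5&i6 ld;xor  pair
c6: i7 blt  no-port BR/MEM
c7: i8 ld  no-port MEM/MEM
c8: i9&i10 ld;sub  pair
c9: i11 and  tail

CYCLES = 10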